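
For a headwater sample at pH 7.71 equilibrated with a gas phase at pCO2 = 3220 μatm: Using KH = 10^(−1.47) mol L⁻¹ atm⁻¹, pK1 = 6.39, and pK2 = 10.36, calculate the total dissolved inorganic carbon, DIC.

DIC = 2.39 mmol/L

[CO2*] = KH · pCO2 = 10^(−1.47) × 3220×10^-6 = 1.091×10^-4 mol/L
α₀ = 1/(1 + K1/[H⁺] + K1K2/[H⁺]²) = 1/(1 + 10^+1.32 + 10^-1.33) = 0.04558
DIC = [CO2*]/α₀ = 1.091×10^-4 / 0.04558 = 2.39 mmol/L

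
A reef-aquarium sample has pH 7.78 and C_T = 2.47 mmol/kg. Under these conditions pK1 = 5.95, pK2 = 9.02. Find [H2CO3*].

α₀ = 1 / (1 + K1/[H⁺] + K1K2/[H⁺]²) = 1 / (1 + 10^+1.83 + 10^+0.59)
   = 1 / (1 + 67.608 + 3.8905) = 1/72.499 = 0.01379
[CO2*] = α₀ × DIC = 0.01379 × 2.47 = 0.0341 mmol/kg

[CO2*] = 0.0341 mmol/kg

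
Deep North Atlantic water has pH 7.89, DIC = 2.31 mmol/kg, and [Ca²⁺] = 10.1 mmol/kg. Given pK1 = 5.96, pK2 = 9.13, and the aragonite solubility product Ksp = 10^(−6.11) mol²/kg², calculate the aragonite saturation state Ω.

α₂ = 1 / (1 + [H⁺]/K2 + [H⁺]²/(K1K2)) = 1 / (1 + 10^+1.24 + 10^-0.69)
   = 1 / (1 + 17.378 + 0.20417) = 1/18.582 = 0.05381
[CO3²⁻] = α₂ × DIC = 0.05381 × 2.31 = 0.1243 mmol/kg
Ksp = 10^(−6.11) = 7.762×10^-7
Ω = [Ca²⁺][CO3²⁻]/Ksp = (10.1×10^-3)(1.243×10^-4) / 7.762×10^-7 = 1.62

Ω = 1.62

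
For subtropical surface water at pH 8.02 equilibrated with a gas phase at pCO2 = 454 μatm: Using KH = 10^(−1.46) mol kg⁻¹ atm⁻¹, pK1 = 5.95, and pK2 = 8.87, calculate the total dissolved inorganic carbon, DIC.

[CO2*] = KH · pCO2 = 10^(−1.46) × 454×10^-6 = 1.574×10^-5 mol/kg
α₀ = 1/(1 + K1/[H⁺] + K1K2/[H⁺]²) = 1/(1 + 10^+2.07 + 10^+1.22) = 0.007403
DIC = [CO2*]/α₀ = 1.574×10^-5 / 0.007403 = 2.13 mmol/kg

DIC = 2.13 mmol/kg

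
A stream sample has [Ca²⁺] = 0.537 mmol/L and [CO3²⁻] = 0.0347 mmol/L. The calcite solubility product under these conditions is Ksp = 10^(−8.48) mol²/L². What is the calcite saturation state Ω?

Ksp = 10^(−8.48) = 3.311×10^-9
Ω = [Ca²⁺][CO3²⁻]/Ksp = (0.537×10^-3)(0.0347×10^-3) / 3.311×10^-9 = 5.63

Ω = 5.63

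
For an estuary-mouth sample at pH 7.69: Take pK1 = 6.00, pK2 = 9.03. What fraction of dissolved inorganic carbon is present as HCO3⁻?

α₁ = 0.938

α₁ = 1 / (1 + [H⁺]/K1 + K2/[H⁺]) = 1 / (1 + 10^-1.69 + 10^-1.34)
   = 1 / (1 + 0.020417 + 0.045709) = 1/1.0661 = 0.9380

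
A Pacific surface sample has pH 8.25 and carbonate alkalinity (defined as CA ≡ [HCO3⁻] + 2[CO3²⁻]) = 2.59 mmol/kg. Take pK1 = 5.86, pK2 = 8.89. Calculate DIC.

CA = [HCO3⁻] + 2[CO3²⁻] = (α₁ + 2α₂)·DIC
At pH 8.25: [H⁺]/K1 = 10^-2.39 = 0.0040738, K2/[H⁺] = 10^-0.64 = 0.22909
α₁ = 1/(1 + 0.0040738 + 0.22909) = 1/1.2332 = 0.8109; α₂ = α₁·K2/[H⁺] = 0.1858
α₁ + 2α₂ = 1.1825
DIC = CA / (α₁ + 2α₂) = 2.59 / 1.1825 = 2.19 mmol/kg

DIC = 2.19 mmol/kg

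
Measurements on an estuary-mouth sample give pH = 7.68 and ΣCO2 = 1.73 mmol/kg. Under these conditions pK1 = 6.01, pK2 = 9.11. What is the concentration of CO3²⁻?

[CO3²⁻] = 0.0607 mmol/kg

α₂ = 1 / (1 + [H⁺]/K2 + [H⁺]²/(K1K2)) = 1 / (1 + 10^+1.43 + 10^-0.24)
   = 1 / (1 + 26.915 + 0.57544) = 1/28.491 = 0.03510
[CO3²⁻] = α₂ × DIC = 0.03510 × 1.73 = 0.0607 mmol/kg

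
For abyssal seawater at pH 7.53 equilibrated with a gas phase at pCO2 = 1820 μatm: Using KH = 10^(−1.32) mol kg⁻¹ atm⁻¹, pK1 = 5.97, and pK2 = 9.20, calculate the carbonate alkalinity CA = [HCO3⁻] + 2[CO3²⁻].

CA = 3.30 mmol/kg

[CO2*] = KH · pCO2 = 10^(−1.32) × 1820×10^-6 = 8.711×10^-5 mol/kg
α₀ = 1/(1 + K1/[H⁺] + K1K2/[H⁺]²) = 1/(1 + 10^+1.56 + 10^-0.11) = 0.02626
DIC = [CO2*]/α₀ = 8.711×10^-5 / 0.02626 = 3.318 mmol/kg
CA = (α₁ + 2α₂)·DIC = (0.9534 + 2×0.02038) × 3.318 = 3.30 mmol/kg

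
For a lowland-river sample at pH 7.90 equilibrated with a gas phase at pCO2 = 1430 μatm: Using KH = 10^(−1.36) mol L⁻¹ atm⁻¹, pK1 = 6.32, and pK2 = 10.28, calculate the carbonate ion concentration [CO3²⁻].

[CO2*] = KH · pCO2 = 10^(−1.36) × 1430×10^-6 = 6.242×10^-5 mol/L
α₀ = 1/(1 + K1/[H⁺] + K1K2/[H⁺]²) = 1/(1 + 10^+1.58 + 10^-0.80) = 0.02552
DIC = [CO2*]/α₀ = 6.242×10^-5 / 0.02552 = 2.446 mmol/L
[CO3²⁻] = α₂·DIC; α₂ = 0.004045, so [CO3²⁻] = 0.004045 × 2.446 = 0.00989 mmol/L = 9.89 μmol/L

[CO3²⁻] = 9.89 μmol/L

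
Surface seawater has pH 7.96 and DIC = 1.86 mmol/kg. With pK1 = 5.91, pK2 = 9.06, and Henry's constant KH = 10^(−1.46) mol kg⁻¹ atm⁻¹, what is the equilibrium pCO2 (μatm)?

α₀ = 1 / (1 + K1/[H⁺] + K1K2/[H⁺]²) = 1 / (1 + 10^+2.05 + 10^+0.95)
   = 1 / (1 + 112.20 + 8.9125) = 1/122.11 = 0.008189
[CO2*] = α₀ × DIC = 0.008189 × 1.86 = 0.01523 mmol/kg = 15.23 μmol/kg
pCO2 = [CO2*]/KH = 1.523×10^-5 / 3.467×10^-2 = 439 μatm

pCO2 = 439 μatm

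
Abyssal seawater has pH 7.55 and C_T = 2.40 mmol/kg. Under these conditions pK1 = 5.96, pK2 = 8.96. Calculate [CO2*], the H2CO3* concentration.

α₀ = 1 / (1 + K1/[H⁺] + K1K2/[H⁺]²) = 1 / (1 + 10^+1.59 + 10^+0.18)
   = 1 / (1 + 38.905 + 1.5136) = 1/41.418 = 0.02414
[CO2*] = α₀ × DIC = 0.02414 × 2.40 = 0.0579 mmol/kg

[CO2*] = 0.0579 mmol/kg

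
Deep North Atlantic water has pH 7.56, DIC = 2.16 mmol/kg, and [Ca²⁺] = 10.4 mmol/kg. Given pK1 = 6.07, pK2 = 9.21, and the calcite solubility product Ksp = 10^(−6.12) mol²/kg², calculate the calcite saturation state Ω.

α₂ = 1 / (1 + [H⁺]/K2 + [H⁺]²/(K1K2)) = 1 / (1 + 10^+1.65 + 10^+0.16)
   = 1 / (1 + 44.668 + 1.4454) = 1/47.114 = 0.02123
[CO3²⁻] = α₂ × DIC = 0.02123 × 2.16 = 0.04585 mmol/kg
Ksp = 10^(−6.12) = 7.586×10^-7
Ω = [Ca²⁺][CO3²⁻]/Ksp = (10.4×10^-3)(4.585×10^-5) / 7.586×10^-7 = 0.629

Ω = 0.629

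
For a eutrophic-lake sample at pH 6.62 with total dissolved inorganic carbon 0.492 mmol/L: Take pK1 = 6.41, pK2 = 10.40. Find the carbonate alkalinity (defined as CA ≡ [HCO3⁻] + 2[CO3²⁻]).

CA = 0.304 mmol/L

CA = [HCO3⁻] + 2[CO3²⁻] = (α₁ + 2α₂)·DIC
At pH 6.62: [H⁺]/K1 = 10^-0.21 = 0.61660, K2/[H⁺] = 10^-3.78 = 0.00016596
α₁ = 1/(1 + 0.61660 + 0.00016596) = 1/1.6168 = 0.6185; α₂ = α₁·K2/[H⁺] = 0.0001026
α₁ + 2α₂ = 0.6187
CA = 0.6187 × 0.492 = 0.304 mmol/L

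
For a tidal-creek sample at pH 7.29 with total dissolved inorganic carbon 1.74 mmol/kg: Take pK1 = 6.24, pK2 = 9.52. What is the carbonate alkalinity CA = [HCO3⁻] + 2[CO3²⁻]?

CA = 1.61 mmol/kg

CA = [HCO3⁻] + 2[CO3²⁻] = (α₁ + 2α₂)·DIC
At pH 7.29: [H⁺]/K1 = 10^-1.05 = 0.089125, K2/[H⁺] = 10^-2.23 = 0.0058884
α₁ = 1/(1 + 0.089125 + 0.0058884) = 1/1.0950 = 0.9132; α₂ = α₁·K2/[H⁺] = 0.005378
α₁ + 2α₂ = 0.9240
CA = 0.9240 × 1.74 = 1.61 mmol/kg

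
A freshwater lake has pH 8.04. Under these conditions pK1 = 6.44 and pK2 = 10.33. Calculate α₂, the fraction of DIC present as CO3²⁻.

α₂ = 1 / (1 + [H⁺]/K2 + [H⁺]²/(K1K2)) = 1 / (1 + 10^+2.29 + 10^+0.69)
   = 1 / (1 + 194.98 + 4.8978) = 1/200.88 = 0.004978

α₂ = 0.00498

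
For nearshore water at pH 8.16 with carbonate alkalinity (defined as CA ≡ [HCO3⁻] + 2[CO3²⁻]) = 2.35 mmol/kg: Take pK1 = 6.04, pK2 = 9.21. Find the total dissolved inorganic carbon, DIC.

CA = [HCO3⁻] + 2[CO3²⁻] = (α₁ + 2α₂)·DIC
At pH 8.16: [H⁺]/K1 = 10^-2.12 = 0.0075858, K2/[H⁺] = 10^-1.05 = 0.089125
α₁ = 1/(1 + 0.0075858 + 0.089125) = 1/1.0967 = 0.9118; α₂ = α₁·K2/[H⁺] = 0.08127
α₁ + 2α₂ = 1.0743
DIC = CA / (α₁ + 2α₂) = 2.35 / 1.0743 = 2.19 mmol/kg

DIC = 2.19 mmol/kg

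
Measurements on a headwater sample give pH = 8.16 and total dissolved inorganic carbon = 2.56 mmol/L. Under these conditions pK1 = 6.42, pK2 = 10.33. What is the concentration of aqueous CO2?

α₀ = 1 / (1 + K1/[H⁺] + K1K2/[H⁺]²) = 1 / (1 + 10^+1.74 + 10^-0.43)
   = 1 / (1 + 54.954 + 0.37154) = 1/56.326 = 0.01775
[CO2*] = α₀ × DIC = 0.01775 × 2.56 = 0.0455 mmol/L

[CO2*] = 0.0455 mmol/L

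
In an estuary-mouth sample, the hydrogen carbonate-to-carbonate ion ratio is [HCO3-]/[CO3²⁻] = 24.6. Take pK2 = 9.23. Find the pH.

pH = 7.84

From K2 = [H⁺][CO3²⁻]/[HCO3-]:  pH = pK2 − log₁₀([HCO3-]/[CO3²⁻])
log₁₀(24.6) = +1.391
pH = 9.23 − (+1.391) = 7.84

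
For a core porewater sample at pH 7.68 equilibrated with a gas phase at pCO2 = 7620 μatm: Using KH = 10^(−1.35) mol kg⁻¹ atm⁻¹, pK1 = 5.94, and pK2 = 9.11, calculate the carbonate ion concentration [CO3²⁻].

[CO3²⁻] = 0.695 mmol/kg

[CO2*] = KH · pCO2 = 10^(−1.35) × 7620×10^-6 = 3.404×10^-4 mol/kg
α₀ = 1/(1 + K1/[H⁺] + K1K2/[H⁺]²) = 1/(1 + 10^+1.74 + 10^+0.31) = 0.01724
DIC = [CO2*]/α₀ = 3.404×10^-4 / 0.01724 = 19.74 mmol/kg
[CO3²⁻] = α₂·DIC; α₂ = 0.03520, so [CO3²⁻] = 0.03520 × 19.74 = 0.695 mmol/kg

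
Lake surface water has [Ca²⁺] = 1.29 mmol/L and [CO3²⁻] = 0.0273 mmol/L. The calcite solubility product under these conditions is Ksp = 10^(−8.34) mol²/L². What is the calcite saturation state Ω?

Ksp = 10^(−8.34) = 4.571×10^-9
Ω = [Ca²⁺][CO3²⁻]/Ksp = (1.29×10^-3)(0.0273×10^-3) / 4.571×10^-9 = 7.70

Ω = 7.70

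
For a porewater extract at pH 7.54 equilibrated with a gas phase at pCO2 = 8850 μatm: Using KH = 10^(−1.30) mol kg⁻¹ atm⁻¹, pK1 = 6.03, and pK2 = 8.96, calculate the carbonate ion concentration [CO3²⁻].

[CO2*] = KH · pCO2 = 10^(−1.30) × 8850×10^-6 = 4.436×10^-4 mol/kg
α₀ = 1/(1 + K1/[H⁺] + K1K2/[H⁺]²) = 1/(1 + 10^+1.51 + 10^+0.09) = 0.02891
DIC = [CO2*]/α₀ = 4.436×10^-4 / 0.02891 = 15.34 mmol/kg
[CO3²⁻] = α₂·DIC; α₂ = 0.03557, so [CO3²⁻] = 0.03557 × 15.34 = 0.546 mmol/kg

[CO3²⁻] = 0.546 mmol/kg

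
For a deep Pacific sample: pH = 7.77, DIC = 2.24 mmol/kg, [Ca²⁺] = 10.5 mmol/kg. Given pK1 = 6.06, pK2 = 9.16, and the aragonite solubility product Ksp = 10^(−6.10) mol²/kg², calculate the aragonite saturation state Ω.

Ω = 1.14

α₂ = 1 / (1 + [H⁺]/K2 + [H⁺]²/(K1K2)) = 1 / (1 + 10^+1.39 + 10^-0.32)
   = 1 / (1 + 24.547 + 0.47863) = 1/26.026 = 0.03842
[CO3²⁻] = α₂ × DIC = 0.03842 × 2.24 = 0.08607 mmol/kg
Ksp = 10^(−6.10) = 7.943×10^-7
Ω = [Ca²⁺][CO3²⁻]/Ksp = (10.5×10^-3)(8.607×10^-5) / 7.943×10^-7 = 1.14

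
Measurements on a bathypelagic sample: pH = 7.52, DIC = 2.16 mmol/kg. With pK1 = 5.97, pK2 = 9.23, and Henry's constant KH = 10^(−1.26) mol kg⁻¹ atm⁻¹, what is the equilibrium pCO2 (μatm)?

pCO2 = 1060 μatm

α₀ = 1 / (1 + K1/[H⁺] + K1K2/[H⁺]²) = 1 / (1 + 10^+1.55 + 10^-0.16)
   = 1 / (1 + 35.481 + 0.69183) = 1/37.173 = 0.02690
[CO2*] = α₀ × DIC = 0.02690 × 2.16 = 0.05811 mmol/kg
pCO2 = [CO2*]/KH = 5.811×10^-5 / 5.495×10^-2 = 1060 μatm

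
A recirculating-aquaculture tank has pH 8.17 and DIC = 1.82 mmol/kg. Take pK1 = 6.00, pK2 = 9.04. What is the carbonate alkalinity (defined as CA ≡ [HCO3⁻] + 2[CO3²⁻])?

CA = [HCO3⁻] + 2[CO3²⁻] = (α₁ + 2α₂)·DIC
At pH 8.17: [H⁺]/K1 = 10^-2.17 = 0.0067608, K2/[H⁺] = 10^-0.87 = 0.13490
α₁ = 1/(1 + 0.0067608 + 0.13490) = 1/1.1417 = 0.8759; α₂ = α₁·K2/[H⁺] = 0.1182
α₁ + 2α₂ = 1.1122
CA = 1.1122 × 1.82 = 2.02 mmol/kg

CA = 2.02 mmol/kg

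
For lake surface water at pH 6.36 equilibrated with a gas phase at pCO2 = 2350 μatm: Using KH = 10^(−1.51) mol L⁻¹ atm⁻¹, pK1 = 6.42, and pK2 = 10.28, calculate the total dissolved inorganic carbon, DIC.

DIC = 0.136 mmol/L

[CO2*] = KH · pCO2 = 10^(−1.51) × 2350×10^-6 = 7.262×10^-5 mol/L
α₀ = 1/(1 + K1/[H⁺] + K1K2/[H⁺]²) = 1/(1 + 10^-0.06 + 10^-3.98) = 0.5345
DIC = [CO2*]/α₀ = 7.262×10^-5 / 0.5345 = 0.136 mmol/L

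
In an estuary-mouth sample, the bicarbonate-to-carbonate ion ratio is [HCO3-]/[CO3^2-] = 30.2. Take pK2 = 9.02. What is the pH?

pH = 7.54

From K2 = [H⁺][CO3^2-]/[HCO3-]:  pH = pK2 − log₁₀([HCO3-]/[CO3^2-])
log₁₀(30.2) = +1.480
pH = 9.02 − (+1.480) = 7.54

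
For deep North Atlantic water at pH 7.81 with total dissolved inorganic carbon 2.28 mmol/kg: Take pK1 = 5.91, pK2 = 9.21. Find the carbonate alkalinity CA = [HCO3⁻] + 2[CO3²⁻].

CA = 2.34 mmol/kg

CA = [HCO3⁻] + 2[CO3²⁻] = (α₁ + 2α₂)·DIC
At pH 7.81: [H⁺]/K1 = 10^-1.90 = 0.012589, K2/[H⁺] = 10^-1.40 = 0.039811
α₁ = 1/(1 + 0.012589 + 0.039811) = 1/1.0524 = 0.9502; α₂ = α₁·K2/[H⁺] = 0.03783
α₁ + 2α₂ = 1.0259
CA = 1.0259 × 2.28 = 2.34 mmol/kg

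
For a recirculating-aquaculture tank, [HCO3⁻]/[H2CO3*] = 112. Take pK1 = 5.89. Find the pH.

pH = 7.94

From K1 = [H⁺][HCO3⁻]/[H2CO3*]:  pH = pK1 + log₁₀([HCO3⁻]/[H2CO3*])
log₁₀(112) = +2.049
pH = 5.89 + (+2.049) = 7.94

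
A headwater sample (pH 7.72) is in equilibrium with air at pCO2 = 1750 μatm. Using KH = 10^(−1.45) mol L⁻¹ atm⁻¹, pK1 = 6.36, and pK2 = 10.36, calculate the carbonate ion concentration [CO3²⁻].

[CO2*] = KH · pCO2 = 10^(−1.45) × 1750×10^-6 = 6.209×10^-5 mol/L
α₀ = 1/(1 + K1/[H⁺] + K1K2/[H⁺]²) = 1/(1 + 10^+1.36 + 10^-1.28) = 0.04173
DIC = [CO2*]/α₀ = 6.209×10^-5 / 0.04173 = 1.488 mmol/L
[CO3²⁻] = α₂·DIC; α₂ = 0.002190, so [CO3²⁻] = 0.002190 × 1.488 = 0.00326 mmol/L = 3.26 μmol/L

[CO3²⁻] = 3.26 μmol/L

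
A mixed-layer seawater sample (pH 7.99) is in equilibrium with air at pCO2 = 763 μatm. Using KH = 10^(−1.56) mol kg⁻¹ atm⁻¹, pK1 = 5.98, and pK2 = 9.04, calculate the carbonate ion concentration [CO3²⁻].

[CO3²⁻] = 0.192 mmol/kg

[CO2*] = KH · pCO2 = 10^(−1.56) × 763×10^-6 = 2.101×10^-5 mol/kg
α₀ = 1/(1 + K1/[H⁺] + K1K2/[H⁺]²) = 1/(1 + 10^+2.01 + 10^+0.96) = 0.008893
DIC = [CO2*]/α₀ = 2.101×10^-5 / 0.008893 = 2.363 mmol/kg
[CO3²⁻] = α₂·DIC; α₂ = 0.08110, so [CO3²⁻] = 0.08110 × 2.363 = 0.192 mmol/kg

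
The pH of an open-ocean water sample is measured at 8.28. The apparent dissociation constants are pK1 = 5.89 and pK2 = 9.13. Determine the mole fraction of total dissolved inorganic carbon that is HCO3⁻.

α₁ = 1 / (1 + [H⁺]/K1 + K2/[H⁺]) = 1 / (1 + 10^-2.39 + 10^-0.85)
   = 1 / (1 + 0.0040738 + 0.14125) = 1/1.1453 = 0.8731

α₁ = 0.873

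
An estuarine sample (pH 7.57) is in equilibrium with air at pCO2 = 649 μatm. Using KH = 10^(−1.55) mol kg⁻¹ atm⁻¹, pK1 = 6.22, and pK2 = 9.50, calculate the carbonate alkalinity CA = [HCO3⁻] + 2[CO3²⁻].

[CO2*] = KH · pCO2 = 10^(−1.55) × 649×10^-6 = 1.829×10^-5 mol/kg
α₀ = 1/(1 + K1/[H⁺] + K1K2/[H⁺]²) = 1/(1 + 10^+1.35 + 10^-0.58) = 0.04228
DIC = [CO2*]/α₀ = 1.829×10^-5 / 0.04228 = 0.4326 mmol/kg
CA = (α₁ + 2α₂)·DIC = (0.9466 + 2×0.01112) × 0.4326 = 0.419 mmol/kg

CA = 0.419 mmol/kg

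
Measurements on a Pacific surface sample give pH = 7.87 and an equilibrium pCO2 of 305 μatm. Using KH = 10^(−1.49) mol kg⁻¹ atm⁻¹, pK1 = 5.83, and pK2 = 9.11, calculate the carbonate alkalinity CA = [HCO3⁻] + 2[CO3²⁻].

CA = 1.21 mmol/kg

[CO2*] = KH · pCO2 = 10^(−1.49) × 305×10^-6 = 9.870×10^-6 mol/kg
α₀ = 1/(1 + K1/[H⁺] + K1K2/[H⁺]²) = 1/(1 + 10^+2.04 + 10^+0.80) = 0.008550
DIC = [CO2*]/α₀ = 9.870×10^-6 / 0.008550 = 1.154 mmol/kg
CA = (α₁ + 2α₂)·DIC = (0.9375 + 2×0.05395) × 1.154 = 1.21 mmol/kg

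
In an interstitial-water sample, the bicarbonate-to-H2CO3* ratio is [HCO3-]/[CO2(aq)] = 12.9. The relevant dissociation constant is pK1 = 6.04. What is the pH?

pH = 7.15

From K1 = [H⁺][HCO3-]/[CO2(aq)]:  pH = pK1 + log₁₀([HCO3-]/[CO2(aq)])
log₁₀(12.9) = +1.111
pH = 6.04 + (+1.111) = 7.15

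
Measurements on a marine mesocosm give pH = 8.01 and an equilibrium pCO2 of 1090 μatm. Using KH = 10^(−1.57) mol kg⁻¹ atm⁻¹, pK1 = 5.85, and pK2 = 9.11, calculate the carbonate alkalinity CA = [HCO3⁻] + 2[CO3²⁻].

[CO2*] = KH · pCO2 = 10^(−1.57) × 1090×10^-6 = 2.934×10^-5 mol/kg
α₀ = 1/(1 + K1/[H⁺] + K1K2/[H⁺]²) = 1/(1 + 10^+2.16 + 10^+1.06) = 0.006368
DIC = [CO2*]/α₀ = 2.934×10^-5 / 0.006368 = 4.607 mmol/kg
CA = (α₁ + 2α₂)·DIC = (0.9205 + 2×0.07312) × 4.607 = 4.91 mmol/kg

CA = 4.91 mmol/kg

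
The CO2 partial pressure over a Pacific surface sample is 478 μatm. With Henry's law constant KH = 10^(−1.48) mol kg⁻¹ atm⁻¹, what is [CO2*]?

[CO2*] = 15.8 μmol/kg

KH = 10^(−1.48) = 3.311×10^-2 mol kg⁻¹ atm⁻¹
[CO2*] = KH · pCO2 = 3.311×10^-2 × 478×10^-6 atm = 1.58×10^-5 mol/kg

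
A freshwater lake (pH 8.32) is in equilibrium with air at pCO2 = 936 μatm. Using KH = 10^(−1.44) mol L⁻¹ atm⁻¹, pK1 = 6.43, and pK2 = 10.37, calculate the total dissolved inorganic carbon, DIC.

[CO2*] = KH · pCO2 = 10^(−1.44) × 936×10^-6 = 3.398×10^-5 mol/L
α₀ = 1/(1 + K1/[H⁺] + K1K2/[H⁺]²) = 1/(1 + 10^+1.89 + 10^-0.16) = 0.01261
DIC = [CO2*]/α₀ = 3.398×10^-5 / 0.01261 = 2.70 mmol/L

DIC = 2.70 mmol/L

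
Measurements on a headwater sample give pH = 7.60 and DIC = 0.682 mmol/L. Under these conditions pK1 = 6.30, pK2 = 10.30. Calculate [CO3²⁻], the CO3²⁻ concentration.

[CO3²⁻] = 1.29 μmol/L

α₂ = 1 / (1 + [H⁺]/K2 + [H⁺]²/(K1K2)) = 1 / (1 + 10^+2.70 + 10^+1.40)
   = 1 / (1 + 501.19 + 25.119) = 1/527.31 = 0.001896
[CO3²⁻] = α₂ × DIC = 0.001896 × 0.682 = 0.00129 mmol/L = 1.29 μmol/L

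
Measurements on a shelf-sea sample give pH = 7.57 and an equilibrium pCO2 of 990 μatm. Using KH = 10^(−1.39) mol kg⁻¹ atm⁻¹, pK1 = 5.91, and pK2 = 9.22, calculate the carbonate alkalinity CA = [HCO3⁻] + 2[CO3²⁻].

CA = 1.93 mmol/kg

[CO2*] = KH · pCO2 = 10^(−1.39) × 990×10^-6 = 4.033×10^-5 mol/kg
α₀ = 1/(1 + K1/[H⁺] + K1K2/[H⁺]²) = 1/(1 + 10^+1.66 + 10^+0.01) = 0.02095
DIC = [CO2*]/α₀ = 4.033×10^-5 / 0.02095 = 1.925 mmol/kg
CA = (α₁ + 2α₂)·DIC = (0.9576 + 2×0.02144) × 1.925 = 1.93 mmol/kg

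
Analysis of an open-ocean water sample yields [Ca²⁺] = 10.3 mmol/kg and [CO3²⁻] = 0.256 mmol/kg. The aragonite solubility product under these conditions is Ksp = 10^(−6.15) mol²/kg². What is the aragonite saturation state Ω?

Ω = 3.72

Ksp = 10^(−6.15) = 7.079×10^-7
Ω = [Ca²⁺][CO3²⁻]/Ksp = (10.3×10^-3)(0.256×10^-3) / 7.079×10^-7 = 3.72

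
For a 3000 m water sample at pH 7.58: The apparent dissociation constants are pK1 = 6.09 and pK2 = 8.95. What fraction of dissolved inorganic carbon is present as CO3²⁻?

α₂ = 0.0397

α₂ = 1 / (1 + [H⁺]/K2 + [H⁺]²/(K1K2)) = 1 / (1 + 10^+1.37 + 10^-0.12)
   = 1 / (1 + 23.442 + 0.75858) = 1/25.201 = 0.03968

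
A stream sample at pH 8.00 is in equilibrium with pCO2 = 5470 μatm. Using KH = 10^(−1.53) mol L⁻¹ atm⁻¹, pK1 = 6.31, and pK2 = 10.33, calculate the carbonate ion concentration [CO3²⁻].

[CO3²⁻] = 0.0370 mmol/L

[CO2*] = KH · pCO2 = 10^(−1.53) × 5470×10^-6 = 1.614×10^-4 mol/L
α₀ = 1/(1 + K1/[H⁺] + K1K2/[H⁺]²) = 1/(1 + 10^+1.69 + 10^-0.64) = 0.01992
DIC = [CO2*]/α₀ = 1.614×10^-4 / 0.01992 = 8.105 mmol/L
[CO3²⁻] = α₂·DIC; α₂ = 0.004563, so [CO3²⁻] = 0.004563 × 8.105 = 0.0370 mmol/L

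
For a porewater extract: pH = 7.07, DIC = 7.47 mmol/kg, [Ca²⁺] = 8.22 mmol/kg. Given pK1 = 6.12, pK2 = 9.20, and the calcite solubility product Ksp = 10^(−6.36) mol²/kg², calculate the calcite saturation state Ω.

Ω = 0.931

α₂ = 1 / (1 + [H⁺]/K2 + [H⁺]²/(K1K2)) = 1 / (1 + 10^+2.13 + 10^+1.18)
   = 1 / (1 + 134.90 + 15.136) = 1/151.03 = 0.006621
[CO3²⁻] = α₂ × DIC = 0.006621 × 7.47 = 0.04946 mmol/kg
Ksp = 10^(−6.36) = 4.365×10^-7
Ω = [Ca²⁺][CO3²⁻]/Ksp = (8.22×10^-3)(4.946×10^-5) / 4.365×10^-7 = 0.931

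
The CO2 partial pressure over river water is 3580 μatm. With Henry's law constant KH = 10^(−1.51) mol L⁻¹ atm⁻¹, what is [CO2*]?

KH = 10^(−1.51) = 3.090×10^-2 mol L⁻¹ atm⁻¹
[CO2*] = KH · pCO2 = 3.090×10^-2 × 3580×10^-6 atm = 1.11×10^-4 mol/L

[CO2*] = 111 μmol/L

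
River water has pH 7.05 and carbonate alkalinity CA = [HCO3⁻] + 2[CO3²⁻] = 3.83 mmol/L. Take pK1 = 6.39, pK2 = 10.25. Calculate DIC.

DIC = 4.66 mmol/L

CA = [HCO3⁻] + 2[CO3²⁻] = (α₁ + 2α₂)·DIC
At pH 7.05: [H⁺]/K1 = 10^-0.66 = 0.21878, K2/[H⁺] = 10^-3.20 = 0.00063096
α₁ = 1/(1 + 0.21878 + 0.00063096) = 1/1.2194 = 0.8201; α₂ = α₁·K2/[H⁺] = 0.0005174
α₁ + 2α₂ = 0.8211
DIC = CA / (α₁ + 2α₂) = 3.83 / 0.8211 = 4.66 mmol/L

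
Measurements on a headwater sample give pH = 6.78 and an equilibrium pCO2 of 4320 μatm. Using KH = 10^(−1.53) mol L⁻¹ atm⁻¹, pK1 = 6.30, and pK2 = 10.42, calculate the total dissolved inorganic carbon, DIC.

[CO2*] = KH · pCO2 = 10^(−1.53) × 4320×10^-6 = 1.275×10^-4 mol/L
α₀ = 1/(1 + K1/[H⁺] + K1K2/[H⁺]²) = 1/(1 + 10^+0.48 + 10^-3.16) = 0.2487
DIC = [CO2*]/α₀ = 1.275×10^-4 / 0.2487 = 0.513 mmol/L

DIC = 0.513 mmol/L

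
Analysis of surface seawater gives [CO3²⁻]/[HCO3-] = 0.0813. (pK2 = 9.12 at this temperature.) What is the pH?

pH = 8.03

From K2 = [H⁺][CO3²⁻]/[HCO3-]:  pH = pK2 + log₁₀([CO3²⁻]/[HCO3-])
log₁₀(0.0813) = -1.090
pH = 9.12 + (-1.090) = 8.03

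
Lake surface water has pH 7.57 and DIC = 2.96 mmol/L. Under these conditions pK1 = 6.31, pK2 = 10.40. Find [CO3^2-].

[CO3²⁻] = 4.14 μmol/L

α₂ = 1 / (1 + [H⁺]/K2 + [H⁺]²/(K1K2)) = 1 / (1 + 10^+2.83 + 10^+1.57)
   = 1 / (1 + 676.08 + 37.154) = 1/714.24 = 0.001400
[CO3²⁻] = α₂ × DIC = 0.001400 × 2.96 = 0.00414 mmol/L = 4.14 μmol/L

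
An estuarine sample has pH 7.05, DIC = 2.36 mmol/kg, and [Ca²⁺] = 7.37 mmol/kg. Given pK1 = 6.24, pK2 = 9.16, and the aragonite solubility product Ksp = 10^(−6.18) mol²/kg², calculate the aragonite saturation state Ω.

α₂ = 1 / (1 + [H⁺]/K2 + [H⁺]²/(K1K2)) = 1 / (1 + 10^+2.11 + 10^+1.30)
   = 1 / (1 + 128.82 + 19.953) = 1/149.78 = 0.006677
[CO3²⁻] = α₂ × DIC = 0.006677 × 2.36 = 0.01576 mmol/kg = 15.76 μmol/kg
Ksp = 10^(−6.18) = 6.607×10^-7
Ω = [Ca²⁺][CO3²⁻]/Ksp = (7.37×10^-3)(1.576×10^-5) / 6.607×10^-7 = 0.176

Ω = 0.176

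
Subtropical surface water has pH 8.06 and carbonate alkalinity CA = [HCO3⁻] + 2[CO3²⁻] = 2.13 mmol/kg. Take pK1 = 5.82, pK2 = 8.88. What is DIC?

DIC = 1.89 mmol/kg

CA = [HCO3⁻] + 2[CO3²⁻] = (α₁ + 2α₂)·DIC
At pH 8.06: [H⁺]/K1 = 10^-2.24 = 0.0057544, K2/[H⁺] = 10^-0.82 = 0.15136
α₁ = 1/(1 + 0.0057544 + 0.15136) = 1/1.1571 = 0.8642; α₂ = α₁·K2/[H⁺] = 0.1308
α₁ + 2α₂ = 1.1258
DIC = CA / (α₁ + 2α₂) = 2.13 / 1.1258 = 1.89 mmol/kg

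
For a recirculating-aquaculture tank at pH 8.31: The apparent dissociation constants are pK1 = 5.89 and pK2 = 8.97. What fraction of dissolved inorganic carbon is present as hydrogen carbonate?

α₁ = 0.818

α₁ = 1 / (1 + [H⁺]/K1 + K2/[H⁺]) = 1 / (1 + 10^-2.42 + 10^-0.66)
   = 1 / (1 + 0.0038019 + 0.21878) = 1/1.2226 = 0.8179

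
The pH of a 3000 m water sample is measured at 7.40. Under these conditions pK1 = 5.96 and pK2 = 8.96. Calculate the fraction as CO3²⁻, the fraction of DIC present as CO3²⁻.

α₂ = 0.0259

α₂ = 1 / (1 + [H⁺]/K2 + [H⁺]²/(K1K2)) = 1 / (1 + 10^+1.56 + 10^+0.12)
   = 1 / (1 + 36.308 + 1.3183) = 1/38.626 = 0.02589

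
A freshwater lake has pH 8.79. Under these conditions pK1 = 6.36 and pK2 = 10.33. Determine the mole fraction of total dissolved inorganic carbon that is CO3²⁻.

α₂ = 1 / (1 + [H⁺]/K2 + [H⁺]²/(K1K2)) = 1 / (1 + 10^+1.54 + 10^-0.89)
   = 1 / (1 + 34.674 + 0.12882) = 1/35.803 = 0.02793

α₂ = 0.0279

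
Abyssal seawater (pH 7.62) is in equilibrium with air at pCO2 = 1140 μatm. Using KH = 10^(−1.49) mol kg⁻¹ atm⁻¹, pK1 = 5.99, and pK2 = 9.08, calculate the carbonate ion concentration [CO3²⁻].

[CO3²⁻] = 0.0546 mmol/kg

[CO2*] = KH · pCO2 = 10^(−1.49) × 1140×10^-6 = 3.689×10^-5 mol/kg
α₀ = 1/(1 + K1/[H⁺] + K1K2/[H⁺]²) = 1/(1 + 10^+1.63 + 10^+0.17) = 0.02215
DIC = [CO2*]/α₀ = 3.689×10^-5 / 0.02215 = 1.665 mmol/kg
[CO3²⁻] = α₂·DIC; α₂ = 0.03277, so [CO3²⁻] = 0.03277 × 1.665 = 0.0546 mmol/kg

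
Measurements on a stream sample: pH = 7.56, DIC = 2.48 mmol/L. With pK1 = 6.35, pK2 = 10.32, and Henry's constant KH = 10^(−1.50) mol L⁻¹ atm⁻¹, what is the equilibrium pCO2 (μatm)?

pCO2 = 4550 μatm

α₀ = 1 / (1 + K1/[H⁺] + K1K2/[H⁺]²) = 1 / (1 + 10^+1.21 + 10^-1.55)
   = 1 / (1 + 16.218 + 0.028184) = 1/17.246 = 0.05798
[CO2*] = α₀ × DIC = 0.05798 × 2.48 = 0.1438 mmol/L
pCO2 = [CO2*]/KH = 1.438×10^-4 / 3.162×10^-2 = 4550 μatm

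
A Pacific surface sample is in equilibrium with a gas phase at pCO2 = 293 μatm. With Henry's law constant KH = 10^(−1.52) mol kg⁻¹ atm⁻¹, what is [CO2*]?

KH = 10^(−1.52) = 3.020×10^-2 mol kg⁻¹ atm⁻¹
[CO2*] = KH · pCO2 = 3.020×10^-2 × 293×10^-6 atm = 8.85×10^-6 mol/kg

[CO2*] = 8.85 μmol/kg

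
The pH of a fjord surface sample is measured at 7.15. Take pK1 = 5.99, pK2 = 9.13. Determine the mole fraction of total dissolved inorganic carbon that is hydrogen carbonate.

α₁ = 0.926

α₁ = 1 / (1 + [H⁺]/K1 + K2/[H⁺]) = 1 / (1 + 10^-1.16 + 10^-1.98)
   = 1 / (1 + 0.069183 + 0.010471) = 1/1.0797 = 0.9262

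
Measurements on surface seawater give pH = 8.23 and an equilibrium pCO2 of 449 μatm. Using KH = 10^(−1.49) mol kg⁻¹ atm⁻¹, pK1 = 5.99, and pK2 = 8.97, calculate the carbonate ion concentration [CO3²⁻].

[CO3²⁻] = 0.459 mmol/kg

[CO2*] = KH · pCO2 = 10^(−1.49) × 449×10^-6 = 1.453×10^-5 mol/kg
α₀ = 1/(1 + K1/[H⁺] + K1K2/[H⁺]²) = 1/(1 + 10^+2.24 + 10^+1.50) = 0.004845
DIC = [CO2*]/α₀ = 1.453×10^-5 / 0.004845 = 2.999 mmol/kg
[CO3²⁻] = α₂·DIC; α₂ = 0.1532, so [CO3²⁻] = 0.1532 × 2.999 = 0.459 mmol/kg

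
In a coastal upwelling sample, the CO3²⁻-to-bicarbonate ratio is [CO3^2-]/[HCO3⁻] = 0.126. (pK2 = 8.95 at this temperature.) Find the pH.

From K2 = [H⁺][CO3^2-]/[HCO3⁻]:  pH = pK2 + log₁₀([CO3^2-]/[HCO3⁻])
log₁₀(0.126) = -0.900
pH = 8.95 + (-0.900) = 8.05

pH = 8.05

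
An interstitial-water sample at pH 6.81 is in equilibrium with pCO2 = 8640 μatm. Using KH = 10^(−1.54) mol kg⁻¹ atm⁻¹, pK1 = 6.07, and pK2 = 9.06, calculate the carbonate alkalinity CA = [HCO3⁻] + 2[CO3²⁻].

[CO2*] = KH · pCO2 = 10^(−1.54) × 8640×10^-6 = 2.492×10^-4 mol/kg
α₀ = 1/(1 + K1/[H⁺] + K1K2/[H⁺]²) = 1/(1 + 10^+0.74 + 10^-1.51) = 0.1532
DIC = [CO2*]/α₀ = 2.492×10^-4 / 0.1532 = 1.626 mmol/kg
CA = (α₁ + 2α₂)·DIC = (0.8420 + 2×0.004735) × 1.626 = 1.38 mmol/kg

CA = 1.38 mmol/kg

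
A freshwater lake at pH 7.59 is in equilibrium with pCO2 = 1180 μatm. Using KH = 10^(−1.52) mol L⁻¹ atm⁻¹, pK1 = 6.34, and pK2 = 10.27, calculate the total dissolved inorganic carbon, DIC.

DIC = 0.671 mmol/L

[CO2*] = KH · pCO2 = 10^(−1.52) × 1180×10^-6 = 3.564×10^-5 mol/L
α₀ = 1/(1 + K1/[H⁺] + K1K2/[H⁺]²) = 1/(1 + 10^+1.25 + 10^-1.43) = 0.05314
DIC = [CO2*]/α₀ = 3.564×10^-5 / 0.05314 = 0.671 mmol/L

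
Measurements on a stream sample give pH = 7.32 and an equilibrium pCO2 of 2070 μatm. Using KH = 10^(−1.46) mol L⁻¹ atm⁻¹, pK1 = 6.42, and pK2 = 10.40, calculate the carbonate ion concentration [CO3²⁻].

[CO3²⁻] = 0.474 μmol/L

[CO2*] = KH · pCO2 = 10^(−1.46) × 2070×10^-6 = 7.177×10^-5 mol/L
α₀ = 1/(1 + K1/[H⁺] + K1K2/[H⁺]²) = 1/(1 + 10^+0.90 + 10^-2.18) = 0.1117
DIC = [CO2*]/α₀ = 7.177×10^-5 / 0.1117 = 0.6424 mmol/L
[CO3²⁻] = α₂·DIC; α₂ = 0.0007382, so [CO3²⁻] = 0.0007382 × 0.6424 = 0.000474 mmol/L = 0.474 μmol/L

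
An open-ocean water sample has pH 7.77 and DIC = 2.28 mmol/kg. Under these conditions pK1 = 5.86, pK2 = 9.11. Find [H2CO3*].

[CO2*] = 0.0265 mmol/kg

α₀ = 1 / (1 + K1/[H⁺] + K1K2/[H⁺]²) = 1 / (1 + 10^+1.91 + 10^+0.57)
   = 1 / (1 + 81.283 + 3.7154) = 1/85.998 = 0.01163
[CO2*] = α₀ × DIC = 0.01163 × 2.28 = 0.0265 mmol/kg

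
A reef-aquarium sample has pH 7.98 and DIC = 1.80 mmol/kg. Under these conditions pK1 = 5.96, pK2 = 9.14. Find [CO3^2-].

α₂ = 1 / (1 + [H⁺]/K2 + [H⁺]²/(K1K2)) = 1 / (1 + 10^+1.16 + 10^-0.86)
   = 1 / (1 + 14.454 + 0.13804) = 1/15.592 = 0.06413
[CO3²⁻] = α₂ × DIC = 0.06413 × 1.80 = 0.115 mmol/kg

[CO3²⁻] = 0.115 mmol/kg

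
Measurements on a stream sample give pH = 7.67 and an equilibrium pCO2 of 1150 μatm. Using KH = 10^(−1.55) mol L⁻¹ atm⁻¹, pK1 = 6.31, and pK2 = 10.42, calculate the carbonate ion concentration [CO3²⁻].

[CO3²⁻] = 1.32 μmol/L

[CO2*] = KH · pCO2 = 10^(−1.55) × 1150×10^-6 = 3.241×10^-5 mol/L
α₀ = 1/(1 + K1/[H⁺] + K1K2/[H⁺]²) = 1/(1 + 10^+1.36 + 10^-1.39) = 0.04175
DIC = [CO2*]/α₀ = 3.241×10^-5 / 0.04175 = 0.7762 mmol/L
[CO3²⁻] = α₂·DIC; α₂ = 0.001701, so [CO3²⁻] = 0.001701 × 0.7762 = 0.00132 mmol/L = 1.32 μmol/L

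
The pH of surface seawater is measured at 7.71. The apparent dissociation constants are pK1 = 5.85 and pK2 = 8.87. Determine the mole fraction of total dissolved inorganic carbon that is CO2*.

α₀ = 1 / (1 + K1/[H⁺] + K1K2/[H⁺]²) = 1 / (1 + 10^+1.86 + 10^+0.70)
   = 1 / (1 + 72.444 + 5.0119) = 1/78.455 = 0.01275

α₀ = 0.0127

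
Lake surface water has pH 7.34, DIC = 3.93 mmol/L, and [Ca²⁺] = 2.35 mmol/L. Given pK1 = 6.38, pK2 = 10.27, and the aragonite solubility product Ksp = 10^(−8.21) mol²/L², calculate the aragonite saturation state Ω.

α₂ = 1 / (1 + [H⁺]/K2 + [H⁺]²/(K1K2)) = 1 / (1 + 10^+2.93 + 10^+1.97)
   = 1 / (1 + 851.14 + 93.325) = 1/945.46 = 0.001058
[CO3²⁻] = α₂ × DIC = 0.001058 × 3.93 = 0.004157 mmol/L = 4.157 μmol/L
Ksp = 10^(−8.21) = 6.166×10^-9
Ω = [Ca²⁺][CO3²⁻]/Ksp = (2.35×10^-3)(4.157×10^-6) / 6.166×10^-9 = 1.58

Ω = 1.58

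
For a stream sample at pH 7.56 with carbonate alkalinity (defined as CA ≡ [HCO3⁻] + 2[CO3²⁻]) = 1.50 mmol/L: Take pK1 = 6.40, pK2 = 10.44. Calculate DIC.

DIC = 1.60 mmol/L

CA = [HCO3⁻] + 2[CO3²⁻] = (α₁ + 2α₂)·DIC
At pH 7.56: [H⁺]/K1 = 10^-1.16 = 0.069183, K2/[H⁺] = 10^-2.88 = 0.0013183
α₁ = 1/(1 + 0.069183 + 0.0013183) = 1/1.0705 = 0.9341; α₂ = α₁·K2/[H⁺] = 0.001231
α₁ + 2α₂ = 0.9366
DIC = CA / (α₁ + 2α₂) = 1.50 / 0.9366 = 1.60 mmol/L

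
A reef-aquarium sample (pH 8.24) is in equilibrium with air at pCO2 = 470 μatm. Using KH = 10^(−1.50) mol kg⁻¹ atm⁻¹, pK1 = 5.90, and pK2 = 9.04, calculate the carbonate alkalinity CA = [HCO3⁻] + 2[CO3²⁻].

CA = 4.28 mmol/kg

[CO2*] = KH · pCO2 = 10^(−1.50) × 470×10^-6 = 1.486×10^-5 mol/kg
α₀ = 1/(1 + K1/[H⁺] + K1K2/[H⁺]²) = 1/(1 + 10^+2.34 + 10^+1.54) = 0.003930
DIC = [CO2*]/α₀ = 1.486×10^-5 / 0.003930 = 3.782 mmol/kg
CA = (α₁ + 2α₂)·DIC = (0.8598 + 2×0.1363) × 3.782 = 4.28 mmol/kg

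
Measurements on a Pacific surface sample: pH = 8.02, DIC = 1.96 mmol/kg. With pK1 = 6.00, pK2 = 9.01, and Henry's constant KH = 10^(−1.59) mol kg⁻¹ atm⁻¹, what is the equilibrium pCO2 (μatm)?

pCO2 = 655 μatm

α₀ = 1 / (1 + K1/[H⁺] + K1K2/[H⁺]²) = 1 / (1 + 10^+2.02 + 10^+1.03)
   = 1 / (1 + 104.71 + 10.715) = 1/116.43 = 0.008589
[CO2*] = α₀ × DIC = 0.008589 × 1.96 = 0.01683 mmol/kg = 16.83 μmol/kg
pCO2 = [CO2*]/KH = 1.683×10^-5 / 2.570×10^-2 = 655 μatm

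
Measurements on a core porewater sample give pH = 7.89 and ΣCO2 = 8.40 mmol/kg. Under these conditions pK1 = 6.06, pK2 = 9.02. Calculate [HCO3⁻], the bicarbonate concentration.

[HCO3⁻] = 7.71 mmol/kg

α₁ = 1 / (1 + [H⁺]/K1 + K2/[H⁺]) = 1 / (1 + 10^-1.83 + 10^-1.13)
   = 1 / (1 + 0.014791 + 0.074131) = 1/1.0889 = 0.9183
[HCO3⁻] = α₁ × DIC = 0.9183 × 8.40 = 7.71 mmol/kg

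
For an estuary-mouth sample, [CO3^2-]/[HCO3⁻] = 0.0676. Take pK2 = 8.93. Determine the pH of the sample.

From K2 = [H⁺][CO3^2-]/[HCO3⁻]:  pH = pK2 + log₁₀([CO3^2-]/[HCO3⁻])
log₁₀(0.0676) = -1.170
pH = 8.93 + (-1.170) = 7.76

pH = 7.76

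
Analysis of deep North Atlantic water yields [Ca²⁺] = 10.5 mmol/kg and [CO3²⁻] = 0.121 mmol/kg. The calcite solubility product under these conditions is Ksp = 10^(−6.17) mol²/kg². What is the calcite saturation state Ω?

Ksp = 10^(−6.17) = 6.761×10^-7
Ω = [Ca²⁺][CO3²⁻]/Ksp = (10.5×10^-3)(0.121×10^-3) / 6.761×10^-7 = 1.88

Ω = 1.88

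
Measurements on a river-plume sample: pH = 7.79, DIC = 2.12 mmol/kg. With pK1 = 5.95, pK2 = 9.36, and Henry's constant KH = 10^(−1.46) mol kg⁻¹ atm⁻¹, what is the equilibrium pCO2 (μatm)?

pCO2 = 849 μatm

α₀ = 1 / (1 + K1/[H⁺] + K1K2/[H⁺]²) = 1 / (1 + 10^+1.84 + 10^+0.27)
   = 1 / (1 + 69.183 + 1.8621) = 1/72.045 = 0.01388
[CO2*] = α₀ × DIC = 0.01388 × 2.12 = 0.02943 mmol/kg
pCO2 = [CO2*]/KH = 2.943×10^-5 / 3.467×10^-2 = 849 μatm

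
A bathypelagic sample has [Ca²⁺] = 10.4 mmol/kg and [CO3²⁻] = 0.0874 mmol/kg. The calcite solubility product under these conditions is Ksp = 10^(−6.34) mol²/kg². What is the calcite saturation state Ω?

Ω = 1.99

Ksp = 10^(−6.34) = 4.571×10^-7
Ω = [Ca²⁺][CO3²⁻]/Ksp = (10.4×10^-3)(0.0874×10^-3) / 4.571×10^-7 = 1.99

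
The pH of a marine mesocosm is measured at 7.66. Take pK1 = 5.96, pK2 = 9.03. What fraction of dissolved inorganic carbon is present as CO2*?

α₀ = 0.0188

α₀ = 1 / (1 + K1/[H⁺] + K1K2/[H⁺]²) = 1 / (1 + 10^+1.70 + 10^+0.33)
   = 1 / (1 + 50.119 + 2.1380) = 1/53.257 = 0.01878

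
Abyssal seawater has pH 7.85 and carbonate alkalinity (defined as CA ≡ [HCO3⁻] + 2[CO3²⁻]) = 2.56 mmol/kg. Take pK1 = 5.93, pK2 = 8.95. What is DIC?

CA = [HCO3⁻] + 2[CO3²⁻] = (α₁ + 2α₂)·DIC
At pH 7.85: [H⁺]/K1 = 10^-1.92 = 0.012023, K2/[H⁺] = 10^-1.10 = 0.079433
α₁ = 1/(1 + 0.012023 + 0.079433) = 1/1.0915 = 0.9162; α₂ = α₁·K2/[H⁺] = 0.07278
α₁ + 2α₂ = 1.0618
DIC = CA / (α₁ + 2α₂) = 2.56 / 1.0618 = 2.41 mmol/kg

DIC = 2.41 mmol/kg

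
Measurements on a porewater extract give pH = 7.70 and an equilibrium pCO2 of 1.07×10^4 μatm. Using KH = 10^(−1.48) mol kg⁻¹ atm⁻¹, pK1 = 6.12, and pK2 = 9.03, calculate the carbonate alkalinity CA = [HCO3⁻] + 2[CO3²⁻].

CA = 14.7 mmol/kg

[CO2*] = KH · pCO2 = 10^(−1.48) × 1.07×10^4×10^-6 = 3.543×10^-4 mol/kg
α₀ = 1/(1 + K1/[H⁺] + K1K2/[H⁺]²) = 1/(1 + 10^+1.58 + 10^+0.25) = 0.02451
DIC = [CO2*]/α₀ = 3.543×10^-4 / 0.02451 = 14.45 mmol/kg
CA = (α₁ + 2α₂)·DIC = (0.9319 + 2×0.04359) × 14.45 = 14.7 mmol/kg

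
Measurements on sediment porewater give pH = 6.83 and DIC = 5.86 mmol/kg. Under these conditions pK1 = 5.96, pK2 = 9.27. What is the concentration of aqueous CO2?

[CO2*] = 0.694 mmol/kg

α₀ = 1 / (1 + K1/[H⁺] + K1K2/[H⁺]²) = 1 / (1 + 10^+0.87 + 10^-1.57)
   = 1 / (1 + 7.4131 + 0.026915) = 1/8.4400 = 0.1185
[CO2*] = α₀ × DIC = 0.1185 × 5.86 = 0.694 mmol/kg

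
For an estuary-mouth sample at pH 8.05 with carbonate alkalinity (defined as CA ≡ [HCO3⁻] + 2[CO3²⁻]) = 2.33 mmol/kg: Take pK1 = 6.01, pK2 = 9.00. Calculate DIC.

CA = [HCO3⁻] + 2[CO3²⁻] = (α₁ + 2α₂)·DIC
At pH 8.05: [H⁺]/K1 = 10^-2.04 = 0.0091201, K2/[H⁺] = 10^-0.95 = 0.11220
α₁ = 1/(1 + 0.0091201 + 0.11220) = 1/1.1213 = 0.8918; α₂ = α₁·K2/[H⁺] = 0.1001
α₁ + 2α₂ = 1.0919
DIC = CA / (α₁ + 2α₂) = 2.33 / 1.0919 = 2.13 mmol/kg

DIC = 2.13 mmol/kg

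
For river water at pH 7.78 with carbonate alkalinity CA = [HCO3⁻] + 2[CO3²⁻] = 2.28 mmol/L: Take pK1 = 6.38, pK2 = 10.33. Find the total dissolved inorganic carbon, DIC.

CA = [HCO3⁻] + 2[CO3²⁻] = (α₁ + 2α₂)·DIC
At pH 7.78: [H⁺]/K1 = 10^-1.40 = 0.039811, K2/[H⁺] = 10^-2.55 = 0.0028184
α₁ = 1/(1 + 0.039811 + 0.0028184) = 1/1.0426 = 0.9591; α₂ = α₁·K2/[H⁺] = 0.002703
α₁ + 2α₂ = 0.9645
DIC = CA / (α₁ + 2α₂) = 2.28 / 0.9645 = 2.36 mmol/L

DIC = 2.36 mmol/L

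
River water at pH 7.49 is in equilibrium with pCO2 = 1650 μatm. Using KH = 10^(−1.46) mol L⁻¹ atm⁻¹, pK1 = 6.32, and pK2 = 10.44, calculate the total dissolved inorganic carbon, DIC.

[CO2*] = KH · pCO2 = 10^(−1.46) × 1650×10^-6 = 5.721×10^-5 mol/L
α₀ = 1/(1 + K1/[H⁺] + K1K2/[H⁺]²) = 1/(1 + 10^+1.17 + 10^-1.78) = 0.06326
DIC = [CO2*]/α₀ = 5.721×10^-5 / 0.06326 = 0.904 mmol/L

DIC = 0.904 mmol/L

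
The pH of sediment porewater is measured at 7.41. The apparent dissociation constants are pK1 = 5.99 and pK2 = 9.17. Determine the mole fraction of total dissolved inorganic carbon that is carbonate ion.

α₂ = 0.0165

α₂ = 1 / (1 + [H⁺]/K2 + [H⁺]²/(K1K2)) = 1 / (1 + 10^+1.76 + 10^+0.34)
   = 1 / (1 + 57.544 + 2.1878) = 1/60.732 = 0.01647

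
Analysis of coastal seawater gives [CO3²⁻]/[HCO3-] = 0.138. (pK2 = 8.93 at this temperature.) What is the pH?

From K2 = [H⁺][CO3²⁻]/[HCO3-]:  pH = pK2 + log₁₀([CO3²⁻]/[HCO3-])
log₁₀(0.138) = -0.860
pH = 8.93 + (-0.860) = 8.07

pH = 8.07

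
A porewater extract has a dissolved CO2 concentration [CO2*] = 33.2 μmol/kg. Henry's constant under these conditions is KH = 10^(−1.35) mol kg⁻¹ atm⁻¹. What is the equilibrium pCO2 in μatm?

pCO2 = 743 μatm

KH = 10^(−1.35) = 4.467×10^-2 mol kg⁻¹ atm⁻¹
pCO2 = [CO2*]/KH = 33.2×10^-6 / 4.467×10^-2 = 7.43×10^-4 atm = 743 μatm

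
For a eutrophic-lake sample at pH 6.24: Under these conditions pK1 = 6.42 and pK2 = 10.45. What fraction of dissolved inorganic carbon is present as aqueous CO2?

α₀ = 0.602

α₀ = 1 / (1 + K1/[H⁺] + K1K2/[H⁺]²) = 1 / (1 + 10^-0.18 + 10^-4.39)
   = 1 / (1 + 0.66069 + 4.0738×10^-5) = 1/1.6607 = 0.6021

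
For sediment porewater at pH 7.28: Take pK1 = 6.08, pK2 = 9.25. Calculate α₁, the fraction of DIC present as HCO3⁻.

α₁ = 0.931

α₁ = 1 / (1 + [H⁺]/K1 + K2/[H⁺]) = 1 / (1 + 10^-1.20 + 10^-1.97)
   = 1 / (1 + 0.063096 + 0.010715) = 1/1.0738 = 0.9313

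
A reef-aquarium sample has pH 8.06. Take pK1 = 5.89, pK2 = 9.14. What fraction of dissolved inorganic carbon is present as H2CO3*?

α₀ = 1 / (1 + K1/[H⁺] + K1K2/[H⁺]²) = 1 / (1 + 10^+2.17 + 10^+1.09)
   = 1 / (1 + 147.91 + 12.303) = 1/161.21 = 0.006203

α₀ = 0.00620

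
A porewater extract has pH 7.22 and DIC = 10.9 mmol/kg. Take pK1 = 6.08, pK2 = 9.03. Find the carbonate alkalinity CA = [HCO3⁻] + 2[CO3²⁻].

CA = 10.3 mmol/kg

CA = [HCO3⁻] + 2[CO3²⁻] = (α₁ + 2α₂)·DIC
At pH 7.22: [H⁺]/K1 = 10^-1.14 = 0.072444, K2/[H⁺] = 10^-1.81 = 0.015488
α₁ = 1/(1 + 0.072444 + 0.015488) = 1/1.0879 = 0.9192; α₂ = α₁·K2/[H⁺] = 0.01424
α₁ + 2α₂ = 0.9476
CA = 0.9476 × 10.9 = 10.3 mmol/kg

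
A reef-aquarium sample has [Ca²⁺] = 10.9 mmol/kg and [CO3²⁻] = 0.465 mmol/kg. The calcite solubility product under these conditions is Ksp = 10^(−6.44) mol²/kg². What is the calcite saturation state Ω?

Ksp = 10^(−6.44) = 3.631×10^-7
Ω = [Ca²⁺][CO3²⁻]/Ksp = (10.9×10^-3)(0.465×10^-3) / 3.631×10^-7 = 14.0

Ω = 14.0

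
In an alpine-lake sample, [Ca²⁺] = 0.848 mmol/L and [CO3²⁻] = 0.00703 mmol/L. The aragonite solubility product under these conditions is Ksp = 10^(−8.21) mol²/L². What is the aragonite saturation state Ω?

Ksp = 10^(−8.21) = 6.166×10^-9
Ω = [Ca²⁺][CO3²⁻]/Ksp = (0.848×10^-3)(0.00703×10^-3) / 6.166×10^-9 = 0.967

Ω = 0.967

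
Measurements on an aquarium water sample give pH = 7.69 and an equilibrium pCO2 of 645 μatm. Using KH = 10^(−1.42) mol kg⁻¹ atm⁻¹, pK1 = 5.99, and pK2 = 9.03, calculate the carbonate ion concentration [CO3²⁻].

[CO2*] = KH · pCO2 = 10^(−1.42) × 645×10^-6 = 2.452×10^-5 mol/kg
α₀ = 1/(1 + K1/[H⁺] + K1K2/[H⁺]²) = 1/(1 + 10^+1.70 + 10^+0.36) = 0.01872
DIC = [CO2*]/α₀ = 2.452×10^-5 / 0.01872 = 1.310 mmol/kg
[CO3²⁻] = α₂·DIC; α₂ = 0.04289, so [CO3²⁻] = 0.04289 × 1.310 = 0.0562 mmol/kg

[CO3²⁻] = 0.0562 mmol/kg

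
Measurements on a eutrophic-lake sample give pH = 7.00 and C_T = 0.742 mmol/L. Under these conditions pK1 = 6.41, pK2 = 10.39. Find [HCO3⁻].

[HCO3⁻] = 0.590 mmol/L

α₁ = 1 / (1 + [H⁺]/K1 + K2/[H⁺]) = 1 / (1 + 10^-0.59 + 10^-3.39)
   = 1 / (1 + 0.25704 + 0.00040738) = 1/1.2574 = 0.7953
[HCO3⁻] = α₁ × DIC = 0.7953 × 0.742 = 0.590 mmol/L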